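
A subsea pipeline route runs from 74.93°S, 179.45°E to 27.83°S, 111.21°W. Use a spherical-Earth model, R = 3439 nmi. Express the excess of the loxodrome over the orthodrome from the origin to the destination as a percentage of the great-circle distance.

4.1%

Great circle: σ = 1.0099 rad → d_gc = Rσ = 3473.2 nmi
Rhumb: Δφ = +0.8221, Δλ = +1.2102, Δψ = +1.5168, q = Δφ/Δψ = 0.5419 → d_rh = R√(Δφ²+q²Δλ²) = 3616.6 nmi
Excess = (3616.6 − 3473.2) / 3473.2 = 143.4 / 3473.2 = 4.13% ≈ 4.1%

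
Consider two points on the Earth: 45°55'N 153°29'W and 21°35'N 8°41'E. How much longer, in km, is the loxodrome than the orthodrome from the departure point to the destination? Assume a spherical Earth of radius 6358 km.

Great circle: cos σ = sin φ₁ sin φ₂ + cos φ₁ cos φ₂ cos Δλ,  σ = 1.9301 rad → d_gc = 12271.4 km
Rhumb line: Δψ = -0.5182, q = Δφ/Δψ = 0.8195, d_rh = R√(Δφ²+q²Δλ²) = 14992.2 km
Excess = 14992.2 − 12271.4 = 2720.8 ≈ 2721 km

2721 km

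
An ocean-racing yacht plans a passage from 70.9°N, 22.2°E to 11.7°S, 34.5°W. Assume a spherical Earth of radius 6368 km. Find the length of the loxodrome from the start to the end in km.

Rhumb course C = atan2(Δλ, Δψ) with Δψ = ln[tan(π/4+φ₂/2)/tan(π/4+φ₁/2)] = -1.9880, Δλ = -0.9896 → C = 206.46°
d = R·|Δφ| / |cos C| = 6368·1.44164 / 0.89522 = 10255 km

10255 km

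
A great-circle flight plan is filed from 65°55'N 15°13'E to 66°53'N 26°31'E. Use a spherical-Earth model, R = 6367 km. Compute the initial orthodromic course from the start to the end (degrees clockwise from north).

N = sin Δλ·cos φ₂ = +0.0769;  D = cos φ₁ sin φ₂ − sin φ₁ cos φ₂ cos Δλ = +0.0238
initial course = atan2(N, D) = 72.80°

72.8°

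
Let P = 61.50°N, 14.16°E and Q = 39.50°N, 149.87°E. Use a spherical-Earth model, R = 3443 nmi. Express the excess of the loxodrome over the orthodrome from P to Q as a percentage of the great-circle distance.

19.5%

Great circle: σ = 1.2709 rad → d_gc = Rσ = 4375.6 nmi
Rhumb: Δφ = -0.3840, Δλ = +2.3686, Δψ = -0.6190, q = Δφ/Δψ = 0.6203 → d_rh = R√(Δφ²+q²Δλ²) = 5228.6 nmi
Excess = (5228.6 − 4375.6) / 4375.6 = 853.0 / 4375.6 = 19.49% ≈ 19.5%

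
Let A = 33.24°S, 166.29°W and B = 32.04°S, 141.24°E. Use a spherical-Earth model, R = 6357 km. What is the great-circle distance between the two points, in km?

cos σ = sin φ₁ sin φ₂ + cos φ₁ cos φ₂ cos Δλ
      = sin(-33.24°)sin(-32.04°) + cos(-33.24°)cos(-32.04°)cos(-52.47°) = 0.7227
σ = 43.723° → d = Rσ = 6357·0.76310 = 4851 km

4851 km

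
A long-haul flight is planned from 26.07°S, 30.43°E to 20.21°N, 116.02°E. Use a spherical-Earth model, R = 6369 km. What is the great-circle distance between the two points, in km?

10559 km

Haversine: a = sin²(Δφ/2)+cos φ₁ cos φ₂ sin²(Δλ/2) = 0.54350;  σ = 2·atan2(√a,√(1−a))
σ = 94.991° → d = Rσ = 6369·1.65791 = 10559 km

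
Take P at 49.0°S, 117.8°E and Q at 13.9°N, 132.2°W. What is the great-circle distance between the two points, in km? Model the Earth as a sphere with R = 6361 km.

12603 km

cos σ = sin φ₁ sin φ₂ + cos φ₁ cos φ₂ cos Δλ
      = sin(-49.00°)sin(13.90°) + cos(-49.00°)cos(13.90°)cos(110.00°) = -0.3991
σ = 113.523° → d = Rσ = 6361·1.98135 = 12603 km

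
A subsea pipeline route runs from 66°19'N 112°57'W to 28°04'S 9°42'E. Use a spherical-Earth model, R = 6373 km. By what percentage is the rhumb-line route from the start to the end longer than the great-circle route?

5.6%

Great circle: σ = 2.2422 rad → d_gc = Rσ = 14289.6 km
Rhumb: Δφ = -1.6473, Δλ = +2.1406, Δψ = -2.0729, q = Δφ/Δψ = 0.7947 → d_rh = R√(Δφ²+q²Δλ²) = 15091.2 km
Excess = (15091.2 − 14289.6) / 14289.6 = 801.6 / 14289.6 = 5.61% ≈ 5.6%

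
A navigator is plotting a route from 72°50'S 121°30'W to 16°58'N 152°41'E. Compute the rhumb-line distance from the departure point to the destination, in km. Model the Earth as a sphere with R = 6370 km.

Rhumb course C = atan2(Δλ, Δψ) with Δψ = ln[tan(π/4+φ₂/2)/tan(π/4+φ₁/2)] = +2.1914, Δλ = -1.4978 → C = 325.65°
d = R·|Δφ| / |cos C| = 6370·1.56731 / 0.82559 = 12093 km

12093 km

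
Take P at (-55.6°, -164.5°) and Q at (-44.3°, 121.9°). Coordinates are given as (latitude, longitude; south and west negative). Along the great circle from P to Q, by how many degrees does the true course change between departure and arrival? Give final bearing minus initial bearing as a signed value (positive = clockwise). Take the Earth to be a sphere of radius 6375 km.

Initial bearing θ₁ = atan2(sin Δλ cos φ₂, cos φ₁ sin φ₂ − sin φ₁ cos φ₂ cos Δλ) = 251.64°
Final bearing θ₂ = (initial bearing from the destination back to the start) + 180° = 311.48°
Δθ = θ₂ − θ₁ = +59.8°

+59.8°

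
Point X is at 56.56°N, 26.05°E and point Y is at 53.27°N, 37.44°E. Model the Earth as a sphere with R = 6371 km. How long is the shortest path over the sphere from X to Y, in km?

cos σ = sin φ₁ sin φ₂ + cos φ₁ cos φ₂ cos Δλ
      = sin(56.56°)sin(53.27°) + cos(56.56°)cos(53.27°)cos(11.39°) = 0.9919
σ = 7.315° → d = Rσ = 6371·0.12767 = 813 km

813 km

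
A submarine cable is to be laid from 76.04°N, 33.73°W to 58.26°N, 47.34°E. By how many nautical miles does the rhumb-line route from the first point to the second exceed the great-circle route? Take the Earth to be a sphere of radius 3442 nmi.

Great circle: cos σ = sin φ₁ sin φ₂ + cos φ₁ cos φ₂ cos Δλ,  σ = 0.5642 rad → d_gc = 1941.9 nmi
Rhumb line: Δψ = -0.8425, q = Δφ/Δψ = 0.3683, d_rh = R√(Δφ²+q²Δλ²) = 2087.8 nmi
Excess = 2087.8 − 1941.9 = 145.9 ≈ 146 nmi

146 nmi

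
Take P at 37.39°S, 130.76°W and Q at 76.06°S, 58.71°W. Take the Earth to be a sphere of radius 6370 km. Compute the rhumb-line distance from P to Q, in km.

Δψ = ln[tan(π/4+φ₂/2)/tan(π/4+φ₁/2)] = -1.3971;  Δφ = -0.6749 rad,  Δλ = +1.2575 rad
q = Δφ/Δψ = 0.4831
d = R·√(Δφ² + q²Δλ²) = 6370·0.90804 = 5784 km

5784 km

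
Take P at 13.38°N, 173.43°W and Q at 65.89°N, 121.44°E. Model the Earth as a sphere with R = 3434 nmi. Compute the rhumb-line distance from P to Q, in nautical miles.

Δψ = ln[tan(π/4+φ₂/2)/tan(π/4+φ₁/2)] = +1.3082;  Δφ = +0.9165 rad,  Δλ = -1.1367 rad
q = Δφ/Δψ = 0.7006
d = R·√(Δφ² + q²Δλ²) = 3434·1.21414 = 4169 nmi

4169 nmi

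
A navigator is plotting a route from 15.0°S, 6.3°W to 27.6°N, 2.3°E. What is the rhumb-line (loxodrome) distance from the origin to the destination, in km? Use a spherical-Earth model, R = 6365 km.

4822 km

Δψ = ln[tan(π/4+φ₂/2)/tan(π/4+φ₁/2)] = +0.7663;  Δφ = +0.7435 rad,  Δλ = +0.1501 rad
q = Δφ/Δψ = 0.9702
d = R·√(Δφ² + q²Δλ²) = 6365·0.75764 = 4822 km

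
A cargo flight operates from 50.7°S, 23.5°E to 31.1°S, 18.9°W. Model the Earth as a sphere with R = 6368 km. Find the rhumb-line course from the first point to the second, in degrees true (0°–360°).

Δψ = ln[tan(π/4+φ₂/2)/tan(π/4+φ₁/2)] = +0.4582
Δλ = -0.7400 rad (taken the short way round)
course = atan2(Δλ, Δψ) = 301.77°

301.8°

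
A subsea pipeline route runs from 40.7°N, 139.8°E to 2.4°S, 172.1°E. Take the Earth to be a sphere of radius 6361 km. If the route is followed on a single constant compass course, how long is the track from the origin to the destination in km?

5805 km

Rhumb course C = atan2(Δλ, Δψ) with Δψ = ln[tan(π/4+φ₂/2)/tan(π/4+φ₁/2)] = -0.8208, Δλ = +0.5637 → C = 145.52°
d = R·|Δφ| / |cos C| = 6361·0.75224 / 0.82432 = 5805 km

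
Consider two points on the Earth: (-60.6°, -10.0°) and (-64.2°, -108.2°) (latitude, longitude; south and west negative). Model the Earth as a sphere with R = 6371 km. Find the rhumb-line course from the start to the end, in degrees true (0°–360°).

Δψ = ln[tan(π/4+φ₂/2)/tan(π/4+φ₁/2)] = -0.1358
Δλ = -1.7139 rad (taken the short way round)
course = atan2(Δλ, Δψ) = 265.47°

265.5°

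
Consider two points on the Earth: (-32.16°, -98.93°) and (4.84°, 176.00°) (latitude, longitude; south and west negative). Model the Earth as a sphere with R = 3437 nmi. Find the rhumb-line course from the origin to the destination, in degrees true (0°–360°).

Meridional parts: M(φ₁)=-0.5933, M(φ₂)=+0.0846 → ΔM = +0.6779;  Δλ = -1.4848 rad
tan C = Δλ / ΔM = -2.1902 → C = 294.54°

294.5°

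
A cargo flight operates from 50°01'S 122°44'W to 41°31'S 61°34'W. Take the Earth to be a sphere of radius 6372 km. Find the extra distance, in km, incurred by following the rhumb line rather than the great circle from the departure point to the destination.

124 km

Great circle: cos σ = sin φ₁ sin φ₂ + cos φ₁ cos φ₂ cos Δλ,  σ = 0.7378 rad → d_gc = 4701.6 km
Rhumb line: Δψ = +0.2133, q = Δφ/Δψ = 0.6956, d_rh = R√(Δφ²+q²Δλ²) = 4825.2 km
Excess = 4825.2 − 4701.6 = 123.6 ≈ 124 km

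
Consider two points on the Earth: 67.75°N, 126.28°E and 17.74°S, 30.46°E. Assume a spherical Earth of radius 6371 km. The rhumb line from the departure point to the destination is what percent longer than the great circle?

Great circle: σ = 1.8950 rad → d_gc = Rσ = 12073.2 km
Rhumb: Δφ = -1.4921, Δλ = -1.6724, Δψ = -1.9410, q = Δφ/Δψ = 0.7687 → d_rh = R√(Δφ²+q²Δλ²) = 12547.7 km
Excess = (12547.7 − 12073.2) / 12073.2 = 474.5 / 12073.2 = 3.93% ≈ 3.9%

3.9%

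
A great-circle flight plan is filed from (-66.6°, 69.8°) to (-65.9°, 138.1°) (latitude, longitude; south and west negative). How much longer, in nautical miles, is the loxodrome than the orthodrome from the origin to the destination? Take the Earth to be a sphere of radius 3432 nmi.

Great circle: cos σ = sin φ₁ sin φ₂ + cos φ₁ cos φ₂ cos Δλ,  σ = 0.4562 rad → d_gc = 1565.8 nmi
Rhumb line: Δψ = +0.0303, q = Δφ/Δψ = 0.4027, d_rh = R√(Δφ²+q²Δλ²) = 1648.1 nmi
Excess = 1648.1 − 1565.8 = 82.3 ≈ 82 nmi

82 nmi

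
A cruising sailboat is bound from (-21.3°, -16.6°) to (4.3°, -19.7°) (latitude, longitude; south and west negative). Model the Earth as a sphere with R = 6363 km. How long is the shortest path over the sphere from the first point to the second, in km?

2863 km

cos σ = sin φ₁ sin φ₂ + cos φ₁ cos φ₂ cos Δλ
      = sin(-21.30°)sin(4.30°) + cos(-21.30°)cos(4.30°)cos(-3.10°) = 0.9005
σ = 25.780° → d = Rσ = 6363·0.44994 = 2863 km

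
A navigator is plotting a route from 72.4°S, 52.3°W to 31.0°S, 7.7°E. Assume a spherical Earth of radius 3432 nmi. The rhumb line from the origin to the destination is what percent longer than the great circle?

3.1%

Great circle: σ = 0.9014 rad → d_gc = Rσ = 3093.6 nmi
Rhumb: Δφ = +0.7226, Δλ = +1.0472, Δψ = +1.2960, q = Δφ/Δψ = 0.5575 → d_rh = R√(Δφ²+q²Δλ²) = 3188.2 nmi
Excess = (3188.2 − 3093.6) / 3093.6 = 94.6 / 3093.6 = 3.06% ≈ 3.1%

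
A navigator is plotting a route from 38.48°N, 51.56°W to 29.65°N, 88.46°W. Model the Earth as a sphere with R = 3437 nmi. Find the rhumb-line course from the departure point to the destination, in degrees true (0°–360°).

253.9°

Meridional parts: M(φ₁)=+0.7287, M(φ₂)=+0.5423 → ΔM = -0.1864;  Δλ = -0.6440 rad
tan C = Δλ / ΔM = +3.4553 → C = 253.86°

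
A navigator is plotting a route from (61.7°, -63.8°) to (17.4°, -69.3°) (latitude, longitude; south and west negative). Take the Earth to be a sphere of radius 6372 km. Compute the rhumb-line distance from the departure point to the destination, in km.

4947 km

Δψ = ln[tan(π/4+φ₂/2)/tan(π/4+φ₁/2)] = -1.0694;  Δφ = -0.7732 rad,  Δλ = -0.0960 rad
q = Δφ/Δψ = 0.7230
d = R·√(Δφ² + q²Δλ²) = 6372·0.77629 = 4947 km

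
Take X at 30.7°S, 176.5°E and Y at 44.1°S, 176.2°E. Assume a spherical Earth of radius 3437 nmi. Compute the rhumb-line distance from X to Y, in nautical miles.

Rhumb course C = atan2(Δλ, Δψ) with Δψ = ln[tan(π/4+φ₂/2)/tan(π/4+φ₁/2)] = -0.2959, Δλ = -0.0052 → C = 181.01°
d = R·|Δφ| / |cos C| = 3437·0.23387 / 0.99984 = 804 nmi

804 nmi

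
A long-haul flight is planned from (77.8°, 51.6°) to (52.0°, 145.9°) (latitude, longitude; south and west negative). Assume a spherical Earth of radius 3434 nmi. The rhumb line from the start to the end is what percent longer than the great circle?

10.0%

Great circle: σ = 0.7068 rad → d_gc = Rσ = 2427.1 nmi
Rhumb: Δφ = -0.4503, Δλ = +1.6458, Δψ = -1.1700, q = Δφ/Δψ = 0.3849 → d_rh = R√(Δφ²+q²Δλ²) = 2668.8 nmi
Excess = (2668.8 − 2427.1) / 2427.1 = 241.7 / 2427.1 = 9.96% ≈ 10.0%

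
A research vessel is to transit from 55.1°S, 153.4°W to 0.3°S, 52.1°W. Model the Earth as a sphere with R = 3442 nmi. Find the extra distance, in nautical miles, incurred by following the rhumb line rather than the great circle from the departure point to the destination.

252 nmi

Great circle: cos σ = sin φ₁ sin φ₂ + cos φ₁ cos φ₂ cos Δλ,  σ = 1.6788 rad → d_gc = 5778.5 nmi
Rhumb line: Δψ = +1.1520, q = Δφ/Δψ = 0.8302, d_rh = R√(Δφ²+q²Δλ²) = 6030.2 nmi
Excess = 6030.2 − 5778.5 = 251.7 ≈ 252 nmi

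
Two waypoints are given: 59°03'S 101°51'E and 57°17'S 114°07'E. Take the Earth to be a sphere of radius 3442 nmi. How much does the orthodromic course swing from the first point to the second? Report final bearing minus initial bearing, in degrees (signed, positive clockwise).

-10.4°

At departure: θ₁ = atan2(sin Δλ cos φ₂, cos φ₁ sin φ₂ − sin φ₁ cos φ₂ cos Δλ) = 80.00°
At arrival: θ₂ = atan2(sin Δλ cos φ₁, −cos φ₂ sin φ₁ + sin φ₂ cos φ₁ cos Δλ) = 69.57°
Δθ = θ₂ − θ₁ = -10.4°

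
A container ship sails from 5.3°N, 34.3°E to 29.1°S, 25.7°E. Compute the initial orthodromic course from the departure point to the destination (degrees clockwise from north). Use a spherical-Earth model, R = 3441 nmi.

193.0°

θ = atan2( sin Δλ·cos φ₂ ,  cos φ₁ sin φ₂ − sin φ₁ cos φ₂ cos Δλ )
  = atan2(-0.1307, -0.5641) = 193.04°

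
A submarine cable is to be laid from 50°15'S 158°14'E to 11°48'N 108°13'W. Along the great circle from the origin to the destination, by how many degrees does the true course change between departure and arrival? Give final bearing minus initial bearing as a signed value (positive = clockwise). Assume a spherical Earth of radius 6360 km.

Initial bearing θ₁ = atan2(sin Δλ cos φ₂, cos φ₁ sin φ₂ − sin φ₁ cos φ₂ cos Δλ) = 85.08°
Final bearing θ₂ = (initial bearing from the destination back to the start) + 180° = 40.60°
Δθ = θ₂ − θ₁ = -44.5°

-44.5°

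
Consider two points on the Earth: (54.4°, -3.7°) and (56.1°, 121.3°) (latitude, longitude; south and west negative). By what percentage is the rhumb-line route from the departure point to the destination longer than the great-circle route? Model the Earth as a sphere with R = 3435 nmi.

Great circle: σ = 1.0602 rad → d_gc = Rσ = 3641.9 nmi
Rhumb: Δφ = +0.0297, Δλ = +2.1817, Δψ = +0.0521, q = Δφ/Δψ = 0.5699 → d_rh = R√(Δφ²+q²Δλ²) = 4272.0 nmi
Excess = (4272.0 − 3641.9) / 3641.9 = 630.1 / 3641.9 = 17.30% ≈ 17.3%

17.3%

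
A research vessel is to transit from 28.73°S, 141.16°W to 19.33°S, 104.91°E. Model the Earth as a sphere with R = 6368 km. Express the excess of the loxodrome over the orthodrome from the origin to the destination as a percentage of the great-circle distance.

4.1%

Great circle: σ = 1.7483 rad → d_gc = Rσ = 11132.9 km
Rhumb: Δφ = +0.1641, Δλ = -1.9885, Δψ = +0.1799, q = Δφ/Δψ = 0.9119 → d_rh = R√(Δφ²+q²Δλ²) = 11594.1 km
Excess = (11594.1 − 11132.9) / 11132.9 = 461.2 / 11132.9 = 4.14% ≈ 4.1%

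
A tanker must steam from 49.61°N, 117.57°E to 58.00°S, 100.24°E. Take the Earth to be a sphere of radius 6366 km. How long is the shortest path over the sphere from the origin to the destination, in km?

Haversine: a = sin²(Δφ/2)+cos φ₁ cos φ₂ sin²(Δλ/2) = 0.65906;  σ = 2·atan2(√a,√(1−a))
σ = 108.550° → d = Rσ = 6366·1.89455 = 12061 km

12061 km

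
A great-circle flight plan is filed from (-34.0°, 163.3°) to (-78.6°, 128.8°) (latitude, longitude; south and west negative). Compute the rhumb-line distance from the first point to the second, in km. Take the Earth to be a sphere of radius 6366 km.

5267 km

Rhumb course C = atan2(Δλ, Δψ) with Δψ = ln[tan(π/4+φ₂/2)/tan(π/4+φ₁/2)] = -1.6728, Δλ = -0.6021 → C = 199.80°
d = R·|Δφ| / |cos C| = 6366·0.77842 / 0.94090 = 5267 km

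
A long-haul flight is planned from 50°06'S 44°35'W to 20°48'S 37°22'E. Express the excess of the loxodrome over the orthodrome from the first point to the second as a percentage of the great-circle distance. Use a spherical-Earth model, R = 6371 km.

Great circle: σ = 1.2064 rad → d_gc = Rσ = 7685.9 km
Rhumb: Δφ = +0.5114, Δλ = +1.4303, Δψ = +0.6421, q = Δφ/Δψ = 0.7964 → d_rh = R√(Δφ²+q²Δλ²) = 7954.8 km
Excess = (7954.8 − 7685.9) / 7685.9 = 268.9 / 7685.9 = 3.50% ≈ 3.5%

3.5%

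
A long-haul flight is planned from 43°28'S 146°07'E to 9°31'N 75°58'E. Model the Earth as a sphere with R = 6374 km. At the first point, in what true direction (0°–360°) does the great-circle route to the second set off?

290.7°

θ = atan2( sin Δλ·cos φ₂ ,  cos φ₁ sin φ₂ − sin φ₁ cos φ₂ cos Δλ )
  = atan2(-0.9276, +0.3504) = 290.69°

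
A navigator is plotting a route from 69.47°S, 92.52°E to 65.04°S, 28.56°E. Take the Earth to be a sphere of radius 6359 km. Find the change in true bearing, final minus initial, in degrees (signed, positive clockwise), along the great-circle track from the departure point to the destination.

+59.9°

Initial bearing θ₁ = atan2(sin Δλ cos φ₂, cos φ₁ sin φ₂ − sin φ₁ cos φ₂ cos Δλ) = 249.14°
Final bearing θ₂ = (initial bearing from the destination back to the start) + 180° = 309.05°
Δθ = θ₂ − θ₁ = +59.9°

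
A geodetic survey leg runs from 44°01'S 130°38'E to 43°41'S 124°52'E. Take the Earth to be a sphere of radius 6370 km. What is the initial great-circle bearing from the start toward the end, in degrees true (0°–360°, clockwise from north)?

272.6°

N = sin Δλ·cos φ₂ = -0.0727;  D = cos φ₁ sin φ₂ − sin φ₁ cos φ₂ cos Δλ = +0.0033
initial course = atan2(N, D) = 272.58°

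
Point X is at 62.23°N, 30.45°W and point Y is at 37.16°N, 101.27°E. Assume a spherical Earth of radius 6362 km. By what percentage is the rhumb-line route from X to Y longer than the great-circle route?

17.7%

Great circle: σ = 1.2793 rad → d_gc = Rσ = 8139.1 km
Rhumb: Δφ = -0.4376, Δλ = +2.2989, Δψ = -0.6981, q = Δφ/Δψ = 0.6268 → d_rh = R√(Δφ²+q²Δλ²) = 9580.8 km
Excess = (9580.8 − 8139.1) / 8139.1 = 1441.7 / 8139.1 = 17.71% ≈ 17.7%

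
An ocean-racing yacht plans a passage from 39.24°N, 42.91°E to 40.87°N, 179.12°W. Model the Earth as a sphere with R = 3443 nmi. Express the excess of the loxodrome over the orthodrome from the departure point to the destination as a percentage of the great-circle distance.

15.8%

Great circle: σ = 1.5919 rad → d_gc = Rσ = 5481.0 nmi
Rhumb: Δφ = +0.0284, Δλ = +2.4080, Δψ = +0.0372, q = Δφ/Δψ = 0.7654 → d_rh = R√(Δφ²+q²Δλ²) = 6346.3 nmi
Excess = (6346.3 − 5481.0) / 5481.0 = 865.3 / 5481.0 = 15.79% ≈ 15.8%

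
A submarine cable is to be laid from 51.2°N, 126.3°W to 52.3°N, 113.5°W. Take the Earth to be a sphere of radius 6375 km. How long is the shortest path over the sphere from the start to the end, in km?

cos σ = sin φ₁ sin φ₂ + cos φ₁ cos φ₂ cos Δλ
      = sin(51.20°)sin(52.30°) + cos(51.20°)cos(52.30°)cos(12.80°) = 0.9903
σ = 7.990° → d = Rσ = 6375·0.13944 = 889 km

889 km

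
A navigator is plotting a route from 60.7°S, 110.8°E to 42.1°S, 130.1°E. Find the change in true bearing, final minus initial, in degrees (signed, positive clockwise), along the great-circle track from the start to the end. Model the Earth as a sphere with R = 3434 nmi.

At departure: θ₁ = atan2(sin Δλ cos φ₂, cos φ₁ sin φ₂ − sin φ₁ cos φ₂ cos Δλ) = 40.95°
At arrival: θ₂ = atan2(sin Δλ cos φ₁, −cos φ₂ sin φ₁ + sin φ₂ cos φ₁ cos Δλ) = 25.61°
Δθ = θ₂ − θ₁ = -15.3°

-15.3°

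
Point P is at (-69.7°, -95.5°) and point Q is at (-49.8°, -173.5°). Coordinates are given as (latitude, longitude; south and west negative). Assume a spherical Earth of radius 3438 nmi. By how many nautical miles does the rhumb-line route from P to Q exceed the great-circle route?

Great circle: cos σ = sin φ₁ sin φ₂ + cos φ₁ cos φ₂ cos Δλ,  σ = 0.7030 rad → d_gc = 2416.9 nmi
Rhumb line: Δψ = +0.7150, q = Δφ/Δψ = 0.4858, d_rh = R√(Δφ²+q²Δλ²) = 2568.2 nmi
Excess = 2568.2 − 2416.9 = 151.3 ≈ 151 nmi

151 nmi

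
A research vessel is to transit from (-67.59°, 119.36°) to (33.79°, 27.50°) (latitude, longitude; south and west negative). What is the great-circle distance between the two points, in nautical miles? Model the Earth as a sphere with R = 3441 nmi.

7305 nmi

Haversine: a = sin²(Δφ/2)+cos φ₁ cos φ₂ sin²(Δλ/2) = 0.76222;  σ = 2·atan2(√a,√(1−a))
σ = 121.630° → d = Rσ = 3441·2.12285 = 7305 nmi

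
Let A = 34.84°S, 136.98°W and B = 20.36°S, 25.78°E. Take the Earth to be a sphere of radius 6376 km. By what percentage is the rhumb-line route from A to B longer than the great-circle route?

Great circle: σ = 2.1367 rad → d_gc = Rσ = 13623.3 km
Rhumb: Δφ = +0.2527, Δλ = +2.8407, Δψ = +0.2864, q = Δφ/Δψ = 0.8825 → d_rh = R√(Δφ²+q²Δλ²) = 16065.9 km
Excess = (16065.9 − 13623.3) / 13623.3 = 2442.6 / 13623.3 = 17.93% ≈ 17.9%

17.9%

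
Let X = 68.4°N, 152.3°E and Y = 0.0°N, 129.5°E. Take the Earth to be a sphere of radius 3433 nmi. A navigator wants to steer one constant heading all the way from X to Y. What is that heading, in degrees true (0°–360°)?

193.5°

Δψ = ln[tan(π/4+φ₂/2)/tan(π/4+φ₁/2)] = -1.6567
Δλ = -0.3979 rad (taken the short way round)
course = atan2(Δλ, Δψ) = 193.51°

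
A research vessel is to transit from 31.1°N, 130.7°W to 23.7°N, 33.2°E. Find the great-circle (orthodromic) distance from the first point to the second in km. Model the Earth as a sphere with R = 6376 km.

cos σ = sin φ₁ sin φ₂ + cos φ₁ cos φ₂ cos Δλ
      = sin(31.10°)sin(23.70°) + cos(31.10°)cos(23.70°)cos(163.90°) = -0.5457
σ = 123.071° → d = Rσ = 6376·2.14800 = 13696 km

13696 km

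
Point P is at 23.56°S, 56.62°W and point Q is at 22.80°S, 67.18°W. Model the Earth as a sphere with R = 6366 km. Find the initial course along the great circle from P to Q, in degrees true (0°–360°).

272.4°

N = sin Δλ·cos φ₂ = -0.1689;  D = cos φ₁ sin φ₂ − sin φ₁ cos φ₂ cos Δλ = +0.0070
initial course = atan2(N, D) = 272.38°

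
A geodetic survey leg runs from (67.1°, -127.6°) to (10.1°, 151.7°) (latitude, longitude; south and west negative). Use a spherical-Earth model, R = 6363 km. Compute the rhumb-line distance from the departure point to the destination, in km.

8917 km

Δψ = ln[tan(π/4+φ₂/2)/tan(π/4+φ₁/2)] = -1.4196;  Δφ = -0.9948 rad,  Δλ = -1.4085 rad
q = Δφ/Δψ = 0.7008
d = R·√(Δφ² + q²Δλ²) = 6363·1.40141 = 8917 km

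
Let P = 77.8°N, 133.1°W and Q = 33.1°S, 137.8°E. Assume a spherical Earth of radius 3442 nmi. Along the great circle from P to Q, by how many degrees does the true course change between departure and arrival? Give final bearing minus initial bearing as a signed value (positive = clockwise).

-66.9°

Initial bearing θ₁ = atan2(sin Δλ cos φ₂, cos φ₁ sin φ₂ − sin φ₁ cos φ₂ cos Δλ) = 261.29°
Final bearing θ₂ = (initial bearing from the destination back to the start) + 180° = 194.44°
Δθ = θ₂ − θ₁ = -66.9°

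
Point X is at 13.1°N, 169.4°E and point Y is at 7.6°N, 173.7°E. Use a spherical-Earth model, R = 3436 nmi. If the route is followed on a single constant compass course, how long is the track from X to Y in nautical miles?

416 nmi

Rhumb course C = atan2(Δλ, Δψ) with Δψ = ln[tan(π/4+φ₂/2)/tan(π/4+φ₁/2)] = -0.0976, Δλ = +0.0750 → C = 142.45°
d = R·|Δφ| / |cos C| = 3436·0.09599 / 0.79280 = 416 nmi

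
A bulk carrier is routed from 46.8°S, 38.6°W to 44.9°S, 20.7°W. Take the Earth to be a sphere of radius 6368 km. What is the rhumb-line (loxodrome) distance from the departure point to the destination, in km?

1402 km

Δψ = ln[tan(π/4+φ₂/2)/tan(π/4+φ₁/2)] = +0.0476;  Δφ = +0.0332 rad,  Δλ = +0.3124 rad
q = Δφ/Δψ = 0.6964
d = R·√(Δφ² + q²Δλ²) = 6368·0.22009 = 1402 km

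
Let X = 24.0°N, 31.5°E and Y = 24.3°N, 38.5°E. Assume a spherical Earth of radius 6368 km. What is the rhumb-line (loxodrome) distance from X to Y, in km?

711 km

Δψ = ln[tan(π/4+φ₂/2)/tan(π/4+φ₁/2)] = +0.0057;  Δφ = +0.0052 rad,  Δλ = +0.1222 rad
q = Δφ/Δψ = 0.9125
d = R·√(Δφ² + q²Δλ²) = 6368·0.11160 = 711 km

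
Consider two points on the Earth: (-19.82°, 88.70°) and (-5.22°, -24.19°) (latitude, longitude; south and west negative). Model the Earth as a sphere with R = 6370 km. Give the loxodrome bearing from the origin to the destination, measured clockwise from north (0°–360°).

Meridional parts: M(φ₁)=-0.3530, M(φ₂)=-0.0912 → ΔM = +0.2618;  Δλ = -1.9703 rad
tan C = Δλ / ΔM = -7.5258 → C = 277.57°

277.6°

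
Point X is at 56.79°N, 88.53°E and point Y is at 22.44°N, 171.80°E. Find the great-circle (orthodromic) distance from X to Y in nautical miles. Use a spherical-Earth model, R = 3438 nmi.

4065 nmi

Haversine: a = sin²(Δφ/2)+cos φ₁ cos φ₂ sin²(Δλ/2) = 0.31065;  σ = 2·atan2(√a,√(1−a))
σ = 67.747° → d = Rσ = 3438·1.18241 = 4065 nmi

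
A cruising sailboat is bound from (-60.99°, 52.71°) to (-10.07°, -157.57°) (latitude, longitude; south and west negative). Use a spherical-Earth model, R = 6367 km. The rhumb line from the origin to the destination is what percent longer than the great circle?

18.2%

Great circle: σ = 1.8332 rad → d_gc = Rσ = 11672.2 km
Rhumb: Δφ = +0.8887, Δλ = +2.6131, Δψ = +1.1754, q = Δφ/Δψ = 0.7561 → d_rh = R√(Δφ²+q²Δλ²) = 13794.0 km
Excess = (13794.0 − 11672.2) / 11672.2 = 2121.8 / 11672.2 = 18.18% ≈ 18.2%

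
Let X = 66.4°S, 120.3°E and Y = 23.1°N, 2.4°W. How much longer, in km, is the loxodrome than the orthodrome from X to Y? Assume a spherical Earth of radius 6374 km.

Great circle: cos σ = sin φ₁ sin φ₂ + cos φ₁ cos φ₂ cos Δλ,  σ = 2.1633 rad → d_gc = 13789.1 km
Rhumb line: Δψ = +1.9804, q = Δφ/Δψ = 0.7888, d_rh = R√(Δφ²+q²Δλ²) = 14664.8 km
Excess = 14664.8 − 13789.1 = 875.7 ≈ 876 km

876 km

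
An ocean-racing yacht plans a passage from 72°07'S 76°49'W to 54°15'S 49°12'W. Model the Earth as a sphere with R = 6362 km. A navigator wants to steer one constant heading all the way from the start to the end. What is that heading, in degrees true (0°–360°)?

Δψ = ln[tan(π/4+φ₂/2)/tan(π/4+φ₁/2)] = +0.7177
Δλ = +0.4820 rad (taken the short way round)
course = atan2(Δλ, Δψ) = 33.88°

33.9°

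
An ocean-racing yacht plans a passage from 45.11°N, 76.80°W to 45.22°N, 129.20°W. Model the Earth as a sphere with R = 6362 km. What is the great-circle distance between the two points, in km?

4028 km

Haversine: a = sin²(Δφ/2)+cos φ₁ cos φ₂ sin²(Δλ/2) = 0.09690;  σ = 2·atan2(√a,√(1−a))
σ = 36.274° → d = Rσ = 6362·0.63311 = 4028 km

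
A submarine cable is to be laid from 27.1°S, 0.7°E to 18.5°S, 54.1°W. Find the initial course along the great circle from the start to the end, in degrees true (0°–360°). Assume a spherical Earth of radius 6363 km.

267.5°

N = sin Δλ·cos φ₂ = -0.7749;  D = cos φ₁ sin φ₂ − sin φ₁ cos φ₂ cos Δλ = -0.0334
initial course = atan2(N, D) = 267.53°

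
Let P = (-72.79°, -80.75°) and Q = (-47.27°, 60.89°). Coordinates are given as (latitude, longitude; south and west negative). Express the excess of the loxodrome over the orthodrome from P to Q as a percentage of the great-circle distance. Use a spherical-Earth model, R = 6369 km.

Great circle: σ = 0.9953 rad → d_gc = Rσ = 6339.1 km
Rhumb: Δφ = +0.4454, Δλ = +2.4721, Δψ = +0.9498, q = Δφ/Δψ = 0.4690 → d_rh = R√(Δφ²+q²Δλ²) = 7909.9 km
Excess = (7909.9 − 6339.1) / 6339.1 = 1570.8 / 6339.1 = 24.78% ≈ 24.8%

24.8%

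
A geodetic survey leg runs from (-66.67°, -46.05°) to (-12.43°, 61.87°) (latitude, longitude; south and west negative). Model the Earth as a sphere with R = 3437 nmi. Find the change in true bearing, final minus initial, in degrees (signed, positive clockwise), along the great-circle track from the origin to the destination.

-89.0°

Initial bearing θ₁ = atan2(sin Δλ cos φ₂, cos φ₁ sin φ₂ − sin φ₁ cos φ₂ cos Δλ) = 111.24°
Final bearing θ₂ = (initial bearing from the destination back to the start) + 180° = 22.21°
Δθ = θ₂ − θ₁ = -89.0°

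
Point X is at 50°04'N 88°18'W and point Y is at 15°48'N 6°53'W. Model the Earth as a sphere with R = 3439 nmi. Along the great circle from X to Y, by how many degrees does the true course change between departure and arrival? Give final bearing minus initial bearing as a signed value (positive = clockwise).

+52.2°

Initial bearing θ₁ = atan2(sin Δλ cos φ₂, cos φ₁ sin φ₂ − sin φ₁ cos φ₂ cos Δλ) = 86.11°
Final bearing θ₂ = (initial bearing from the destination back to the start) + 180° = 138.27°
Δθ = θ₂ − θ₁ = +52.2°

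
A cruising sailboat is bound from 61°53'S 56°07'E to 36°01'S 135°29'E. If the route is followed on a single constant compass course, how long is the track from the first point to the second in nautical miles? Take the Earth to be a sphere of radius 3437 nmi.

3402 nmi

Δψ = ln[tan(π/4+φ₂/2)/tan(π/4+φ₁/2)] = +0.7100;  Δφ = +0.4515 rad,  Δλ = +1.3852 rad
q = Δφ/Δψ = 0.6358
d = R·√(Δφ² + q²Δλ²) = 3437·0.98973 = 3402 nmi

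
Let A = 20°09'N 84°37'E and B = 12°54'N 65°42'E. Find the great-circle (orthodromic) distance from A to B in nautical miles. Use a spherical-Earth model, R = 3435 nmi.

Haversine: a = sin²(Δφ/2)+cos φ₁ cos φ₂ sin²(Δλ/2) = 0.02871;  σ = 2·atan2(√a,√(1−a))
σ = 19.510° → d = Rσ = 3435·0.34052 = 1170 nmi

1170 nmi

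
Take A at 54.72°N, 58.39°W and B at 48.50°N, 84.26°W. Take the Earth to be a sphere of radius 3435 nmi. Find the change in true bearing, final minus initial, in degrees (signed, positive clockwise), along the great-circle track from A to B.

-20.4°

At departure: θ₁ = atan2(sin Δλ cos φ₂, cos φ₁ sin φ₂ − sin φ₁ cos φ₂ cos Δλ) = 259.39°
At arrival: θ₂ = atan2(sin Δλ cos φ₁, −cos φ₂ sin φ₁ + sin φ₂ cos φ₁ cos Δλ) = 238.95°
Δθ = θ₂ − θ₁ = -20.4°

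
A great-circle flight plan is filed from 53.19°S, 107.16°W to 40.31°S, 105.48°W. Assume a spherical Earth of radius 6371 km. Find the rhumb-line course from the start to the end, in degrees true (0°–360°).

Meridional parts: M(φ₁)=-1.1004, M(φ₂)=-0.7700 → ΔM = +0.3304;  Δλ = +0.0293 rad
tan C = Δλ / ΔM = +0.0888 → C = 5.07°

5.1°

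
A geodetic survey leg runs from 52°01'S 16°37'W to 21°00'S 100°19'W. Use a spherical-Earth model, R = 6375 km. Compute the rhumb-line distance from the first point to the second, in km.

8065 km

Δψ = ln[tan(π/4+φ₂/2)/tan(π/4+φ₁/2)] = +0.6916;  Δφ = +0.5413 rad,  Δλ = -1.4608 rad
q = Δφ/Δψ = 0.7827
d = R·√(Δφ² + q²Δλ²) = 6375·1.26509 = 8065 km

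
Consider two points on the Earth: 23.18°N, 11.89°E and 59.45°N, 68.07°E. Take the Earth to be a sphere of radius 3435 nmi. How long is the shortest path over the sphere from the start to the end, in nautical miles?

3189 nmi

cos σ = sin φ₁ sin φ₂ + cos φ₁ cos φ₂ cos Δλ
      = sin(23.18°)sin(59.45°) + cos(23.18°)cos(59.45°)cos(56.18°) = 0.5990
σ = 53.198° → d = Rσ = 3435·0.92848 = 3189 nmi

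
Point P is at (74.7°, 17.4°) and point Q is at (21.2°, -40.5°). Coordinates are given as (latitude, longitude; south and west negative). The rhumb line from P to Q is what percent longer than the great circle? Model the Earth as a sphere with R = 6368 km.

Great circle: σ = 1.0707 rad → d_gc = Rσ = 6818.0 km
Rhumb: Δφ = -0.9338, Δλ = -1.0105, Δψ = -1.6288, q = Δφ/Δψ = 0.5733 → d_rh = R√(Δφ²+q²Δλ²) = 6997.6 km
Excess = (6997.6 − 6818.0) / 6818.0 = 179.6 / 6818.0 = 2.63% ≈ 2.6%

2.6%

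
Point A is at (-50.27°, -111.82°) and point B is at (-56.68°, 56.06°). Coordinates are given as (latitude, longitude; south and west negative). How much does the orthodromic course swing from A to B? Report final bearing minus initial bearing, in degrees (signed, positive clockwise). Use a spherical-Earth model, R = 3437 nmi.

-165.0°

Initial bearing θ₁ = atan2(sin Δλ cos φ₂, cos φ₁ sin φ₂ − sin φ₁ cos φ₂ cos Δλ) = 173.06°
Final bearing θ₂ = (initial bearing from the destination back to the start) + 180° = 8.09°
Δθ = θ₂ − θ₁ = -165.0°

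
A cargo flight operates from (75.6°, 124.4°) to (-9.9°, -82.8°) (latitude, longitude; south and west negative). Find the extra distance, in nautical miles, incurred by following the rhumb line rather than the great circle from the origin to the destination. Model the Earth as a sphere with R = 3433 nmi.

Great circle: cos σ = sin φ₁ sin φ₂ + cos φ₁ cos φ₂ cos Δλ,  σ = 1.9654 rad → d_gc = 6747.1 nmi
Rhumb line: Δψ = -2.2425, q = Δφ/Δψ = 0.6654, d_rh = R√(Δφ²+q²Δλ²) = 7959.9 nmi
Excess = 7959.9 − 6747.1 = 1212.8 ≈ 1213 nmi

1213 nmi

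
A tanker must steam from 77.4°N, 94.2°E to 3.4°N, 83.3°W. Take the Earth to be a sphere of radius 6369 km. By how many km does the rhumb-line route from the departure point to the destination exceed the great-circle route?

Great circle: cos σ = sin φ₁ sin φ₂ + cos φ₁ cos φ₂ cos Δλ,  σ = 1.7312 rad → d_gc = 11025.7 km
Rhumb line: Δψ = -2.1443, q = Δφ/Δψ = 0.6023, d_rh = R√(Δφ²+q²Δλ²) = 14453.5 km
Excess = 14453.5 − 11025.7 = 3427.8 ≈ 3428 km

3428 km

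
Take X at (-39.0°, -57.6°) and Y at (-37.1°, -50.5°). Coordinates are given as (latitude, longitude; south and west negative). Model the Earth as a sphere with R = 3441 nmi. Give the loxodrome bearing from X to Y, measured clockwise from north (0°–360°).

71.2°

Δψ = ln[tan(π/4+φ₂/2)/tan(π/4+φ₁/2)] = +0.0421
Δλ = +0.1239 rad (taken the short way round)
course = atan2(Δλ, Δψ) = 71.23°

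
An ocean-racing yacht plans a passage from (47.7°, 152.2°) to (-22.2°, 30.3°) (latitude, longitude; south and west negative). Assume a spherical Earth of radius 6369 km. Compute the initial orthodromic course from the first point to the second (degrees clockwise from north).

θ = atan2( sin Δλ·cos φ₂ ,  cos φ₁ sin φ₂ − sin φ₁ cos φ₂ cos Δλ )
  = atan2(-0.7860, +0.1076) = 277.79°

277.8°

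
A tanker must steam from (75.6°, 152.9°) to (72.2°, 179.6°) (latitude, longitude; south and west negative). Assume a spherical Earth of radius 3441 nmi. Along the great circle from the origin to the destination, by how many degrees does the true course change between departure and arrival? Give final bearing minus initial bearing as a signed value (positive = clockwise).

Initial bearing θ₁ = atan2(sin Δλ cos φ₂, cos φ₁ sin φ₂ − sin φ₁ cos φ₂ cos Δλ) = 101.42°
Final bearing θ₂ = (initial bearing from the destination back to the start) + 180° = 127.11°
Δθ = θ₂ − θ₁ = +25.7°

+25.7°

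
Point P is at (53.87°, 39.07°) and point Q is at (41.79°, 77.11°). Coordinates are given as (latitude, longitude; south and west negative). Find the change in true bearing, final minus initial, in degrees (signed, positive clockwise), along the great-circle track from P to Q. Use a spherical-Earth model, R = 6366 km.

At departure: θ₁ = atan2(sin Δλ cos φ₂, cos φ₁ sin φ₂ − sin φ₁ cos φ₂ cos Δλ) = 100.04°
At arrival: θ₂ = atan2(sin Δλ cos φ₁, −cos φ₂ sin φ₁ + sin φ₂ cos φ₁ cos Δλ) = 128.86°
Δθ = θ₂ − θ₁ = +28.8°

+28.8°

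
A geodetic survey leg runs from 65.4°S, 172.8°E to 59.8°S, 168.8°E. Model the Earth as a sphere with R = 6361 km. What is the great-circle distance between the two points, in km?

654 km

Haversine: a = sin²(Δφ/2)+cos φ₁ cos φ₂ sin²(Δλ/2) = 0.00264;  σ = 2·atan2(√a,√(1−a))
σ = 5.892° → d = Rσ = 6361·0.10283 = 654 km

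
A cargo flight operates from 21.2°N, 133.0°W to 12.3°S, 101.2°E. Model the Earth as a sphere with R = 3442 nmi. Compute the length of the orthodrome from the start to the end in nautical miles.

Haversine: a = sin²(Δφ/2)+cos φ₁ cos φ₂ sin²(Δλ/2) = 0.80494;  σ = 2·atan2(√a,√(1−a))
σ = 127.581° → d = Rσ = 3442·2.22672 = 7664 nmi

7664 nmi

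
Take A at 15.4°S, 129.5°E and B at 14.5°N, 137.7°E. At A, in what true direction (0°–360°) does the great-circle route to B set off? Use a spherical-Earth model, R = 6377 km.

15.6°

N = sin Δλ·cos φ₂ = +0.1381;  D = cos φ₁ sin φ₂ − sin φ₁ cos φ₂ cos Δλ = +0.4959
initial course = atan2(N, D) = 15.56°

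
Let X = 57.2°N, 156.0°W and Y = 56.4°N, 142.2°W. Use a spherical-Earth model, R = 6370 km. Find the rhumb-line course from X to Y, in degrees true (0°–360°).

96.0°

Δψ = ln[tan(π/4+φ₂/2)/tan(π/4+φ₁/2)] = -0.0255
Δλ = +0.2409 rad (taken the short way round)
course = atan2(Δλ, Δψ) = 96.04°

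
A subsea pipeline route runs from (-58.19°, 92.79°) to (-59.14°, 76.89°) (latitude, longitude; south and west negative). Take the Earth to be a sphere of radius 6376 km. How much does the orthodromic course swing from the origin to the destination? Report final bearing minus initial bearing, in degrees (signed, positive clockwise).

+13.6°

At departure: θ₁ = atan2(sin Δλ cos φ₂, cos φ₁ sin φ₂ − sin φ₁ cos φ₂ cos Δλ) = 256.69°
At arrival: θ₂ = atan2(sin Δλ cos φ₁, −cos φ₂ sin φ₁ + sin φ₂ cos φ₁ cos Δλ) = 270.29°
Δθ = θ₂ − θ₁ = +13.6°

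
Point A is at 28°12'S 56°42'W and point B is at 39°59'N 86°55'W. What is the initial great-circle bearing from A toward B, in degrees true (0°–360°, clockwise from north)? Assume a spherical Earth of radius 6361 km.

θ = atan2( sin Δλ·cos φ₂ ,  cos φ₁ sin φ₂ − sin φ₁ cos φ₂ cos Δλ )
  = atan2(-0.3856, +0.8792) = 336.32°

336.3°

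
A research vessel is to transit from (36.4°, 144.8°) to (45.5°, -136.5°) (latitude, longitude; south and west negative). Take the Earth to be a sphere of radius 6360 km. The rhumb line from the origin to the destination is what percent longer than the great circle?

3.9%

Great circle: σ = 1.0077 rad → d_gc = Rσ = 6409.0 km
Rhumb: Δφ = +0.1588, Δλ = +1.3736, Δψ = +0.2108, q = Δφ/Δψ = 0.7533 → d_rh = R√(Δφ²+q²Δλ²) = 6657.7 km
Excess = (6657.7 − 6409.0) / 6409.0 = 248.7 / 6409.0 = 3.88% ≈ 3.9%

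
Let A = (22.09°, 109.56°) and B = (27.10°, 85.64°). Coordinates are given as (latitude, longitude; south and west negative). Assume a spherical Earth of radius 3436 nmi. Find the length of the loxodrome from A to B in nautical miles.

1338 nmi

Δψ = ln[tan(π/4+φ₂/2)/tan(π/4+φ₁/2)] = +0.0962;  Δφ = +0.0874 rad,  Δλ = -0.4175 rad
q = Δφ/Δψ = 0.9089
d = R·√(Δφ² + q²Δλ²) = 3436·0.38938 = 1338 nmi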